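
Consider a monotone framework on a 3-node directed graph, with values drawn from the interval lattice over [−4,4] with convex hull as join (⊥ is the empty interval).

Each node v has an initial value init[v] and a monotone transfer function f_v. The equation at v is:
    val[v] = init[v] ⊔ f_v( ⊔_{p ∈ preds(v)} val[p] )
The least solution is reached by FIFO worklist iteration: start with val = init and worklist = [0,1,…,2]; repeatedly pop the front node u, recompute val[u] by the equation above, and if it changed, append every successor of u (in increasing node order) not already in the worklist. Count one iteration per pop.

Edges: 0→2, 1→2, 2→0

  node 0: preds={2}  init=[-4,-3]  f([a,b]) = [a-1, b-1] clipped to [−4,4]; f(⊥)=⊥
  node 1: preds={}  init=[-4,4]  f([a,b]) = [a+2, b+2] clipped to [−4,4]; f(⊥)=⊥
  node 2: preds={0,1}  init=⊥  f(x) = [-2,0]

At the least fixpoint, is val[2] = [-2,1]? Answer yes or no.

no

Trace (5 dequeues):
  [1] u=0 | in ⊥ | out [-4,-3] | ==
  [2] u=1 | in ⊥ | out [-4,4] | ==
  [3] u=2 | in [-4,4] | out [-2,0] | prev ⊥ | push {0}
  [4] u=0 | in [-2,0] | out [-4,-1] | prev [-4,-3] | push {2}
  [5] u=2 | in [-4,4] | out [-2,0] | ==

Converged values:
  [0] [-4,-1]
  [1] [-4,4]
  [2] [-2,0]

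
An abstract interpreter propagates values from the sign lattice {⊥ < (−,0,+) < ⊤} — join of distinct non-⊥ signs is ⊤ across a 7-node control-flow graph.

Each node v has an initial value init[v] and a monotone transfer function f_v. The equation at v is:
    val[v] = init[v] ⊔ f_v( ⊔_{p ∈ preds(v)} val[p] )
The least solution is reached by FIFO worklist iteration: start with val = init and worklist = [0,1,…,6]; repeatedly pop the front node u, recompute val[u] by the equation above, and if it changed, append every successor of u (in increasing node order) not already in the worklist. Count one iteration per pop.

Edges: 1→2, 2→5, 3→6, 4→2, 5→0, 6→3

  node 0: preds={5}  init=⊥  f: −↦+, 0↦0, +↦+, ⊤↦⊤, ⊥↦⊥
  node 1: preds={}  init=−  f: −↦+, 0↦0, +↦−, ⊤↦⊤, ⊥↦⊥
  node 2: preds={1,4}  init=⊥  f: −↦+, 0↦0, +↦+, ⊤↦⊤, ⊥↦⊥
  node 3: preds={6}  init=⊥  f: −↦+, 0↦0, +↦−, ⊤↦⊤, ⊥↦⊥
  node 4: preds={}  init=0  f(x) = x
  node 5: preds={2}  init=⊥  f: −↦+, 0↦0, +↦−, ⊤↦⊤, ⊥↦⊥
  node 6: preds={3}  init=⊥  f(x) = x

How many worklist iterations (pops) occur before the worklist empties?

Trace (8 dequeues):
  [1] u=0 | in ⊥ | out ⊥ | ==
  [2] u=1 | in ⊥ | out − | ==
  [3] u=2 | in ⊤ | out ⊤ | prev ⊥ | push {}
  [4] u=3 | in ⊥ | out ⊥ | ==
  [5] u=4 | in ⊥ | out 0 | ==
  [6] u=5 | in ⊤ | out ⊤ | prev ⊥ | push {0}
  [7] u=6 | in ⊥ | out ⊥ | ==
  [8] u=0 | in ⊤ | out ⊤ | prev ⊥ | push {}

Converged values:
  [0] ⊤
  [1] −
  [2] ⊤
  [3] ⊥
  [4] 0
  [5] ⊤
  [6] ⊥

8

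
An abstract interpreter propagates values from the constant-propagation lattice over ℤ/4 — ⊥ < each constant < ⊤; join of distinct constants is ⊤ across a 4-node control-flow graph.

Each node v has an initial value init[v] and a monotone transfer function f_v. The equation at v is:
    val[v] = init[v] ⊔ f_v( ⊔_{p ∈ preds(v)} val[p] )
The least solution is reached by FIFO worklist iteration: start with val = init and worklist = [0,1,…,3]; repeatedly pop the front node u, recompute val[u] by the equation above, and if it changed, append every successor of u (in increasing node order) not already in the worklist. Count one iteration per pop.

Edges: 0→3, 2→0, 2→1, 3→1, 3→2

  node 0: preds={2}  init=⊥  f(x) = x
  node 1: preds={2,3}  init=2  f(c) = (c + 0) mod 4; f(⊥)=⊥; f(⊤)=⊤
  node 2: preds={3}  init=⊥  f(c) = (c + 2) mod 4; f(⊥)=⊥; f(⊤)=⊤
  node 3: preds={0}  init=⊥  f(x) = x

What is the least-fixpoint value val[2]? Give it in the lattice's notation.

Worklist (4 pops):
  #1 pop 0: in=⊥ → ⊥ (no change)
  #2 pop 1: in=⊥ → 2 (no change)
  #3 pop 2: in=⊥ → ⊥ (no change)
  #4 pop 3: in=⊥ → ⊥ (no change)

Fixpoint:
  val[0] = ⊥
  val[1] = 2
  val[2] = ⊥
  val[3] = ⊥

⊥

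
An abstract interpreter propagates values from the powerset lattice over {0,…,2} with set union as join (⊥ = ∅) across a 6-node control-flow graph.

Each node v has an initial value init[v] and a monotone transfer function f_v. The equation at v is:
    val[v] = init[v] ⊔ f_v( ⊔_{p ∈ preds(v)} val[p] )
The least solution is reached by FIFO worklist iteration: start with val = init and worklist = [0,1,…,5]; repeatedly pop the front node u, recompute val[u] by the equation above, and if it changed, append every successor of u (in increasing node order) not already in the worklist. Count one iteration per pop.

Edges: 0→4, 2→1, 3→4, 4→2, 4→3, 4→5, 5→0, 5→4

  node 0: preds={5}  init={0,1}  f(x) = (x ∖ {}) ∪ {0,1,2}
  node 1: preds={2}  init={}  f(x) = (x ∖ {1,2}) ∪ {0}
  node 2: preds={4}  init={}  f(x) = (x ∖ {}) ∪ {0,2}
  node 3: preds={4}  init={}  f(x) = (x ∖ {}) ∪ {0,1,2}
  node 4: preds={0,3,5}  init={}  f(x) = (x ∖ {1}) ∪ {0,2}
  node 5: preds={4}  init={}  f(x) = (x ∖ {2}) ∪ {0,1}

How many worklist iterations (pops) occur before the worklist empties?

Trace (11 dequeues):
  [1] u=0 | in {} | out {0,1,2} | prev {0,1} | push {}
  [2] u=1 | in {} | out {0} | prev {} | push {}
  [3] u=2 | in {} | out {0,2} | prev {} | push {1}
  [4] u=3 | in {} | out {0,1,2} | prev {} | push {}
  [5] u=4 | in {0,1,2} | out {0,2} | prev {} | push {2,3}
  [6] u=5 | in {0,2} | out {0,1} | prev {} | push {0,4}
  [7] u=1 | in {0,2} | out {0} | ==
  [8] u=2 | in {0,2} | out {0,2} | ==
  [9] u=3 | in {0,2} | out {0,1,2} | ==
  [10] u=0 | in {0,1} | out {0,1,2} | ==
  [11] u=4 | in {0,1,2} | out {0,2} | ==

Converged values:
  [0] {0,1,2}
  [1] {0}
  [2] {0,2}
  [3] {0,1,2}
  [4] {0,2}
  [5] {0,1}

11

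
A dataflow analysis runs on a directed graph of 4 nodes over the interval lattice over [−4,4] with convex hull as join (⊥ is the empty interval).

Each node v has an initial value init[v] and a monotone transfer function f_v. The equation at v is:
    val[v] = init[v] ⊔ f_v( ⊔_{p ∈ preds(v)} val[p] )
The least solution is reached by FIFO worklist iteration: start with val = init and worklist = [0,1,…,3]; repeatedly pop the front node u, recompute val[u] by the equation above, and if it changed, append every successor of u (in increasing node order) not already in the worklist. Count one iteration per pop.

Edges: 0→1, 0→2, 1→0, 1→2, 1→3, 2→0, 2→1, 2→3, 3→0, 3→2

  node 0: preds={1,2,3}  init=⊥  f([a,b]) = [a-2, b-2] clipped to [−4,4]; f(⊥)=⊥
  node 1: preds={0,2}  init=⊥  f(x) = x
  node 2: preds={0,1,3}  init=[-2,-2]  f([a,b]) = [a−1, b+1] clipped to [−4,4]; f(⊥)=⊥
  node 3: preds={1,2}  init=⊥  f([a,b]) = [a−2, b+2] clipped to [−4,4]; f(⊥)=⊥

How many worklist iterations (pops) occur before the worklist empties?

17

Worklist (17 pops):
  #1 pop 0: in=[-2,-2] → [-4,-4] (was ⊥); enqueue []
  #2 pop 1: in=[-4,-2] → [-4,-2] (was ⊥); enqueue [0]
  #3 pop 2: in=[-4,-2] → [-4,-1] (was [-2,-2]); enqueue [1]
  #4 pop 3: in=[-4,-1] → [-4,1] (was ⊥); enqueue [2]
  #5 pop 0: in=[-4,1] → [-4,-1] (was [-4,-4]); enqueue []
  #6 pop 1: in=[-4,-1] → [-4,-1] (was [-4,-2]); enqueue [0,3]
  #7 pop 2: in=[-4,1] → [-4,2] (was [-4,-1]); enqueue [1]
  #8 pop 0: in=[-4,2] → [-4,0] (was [-4,-1]); enqueue [2]
  #9 pop 3: in=[-4,2] → [-4,4] (was [-4,1]); enqueue [0]
  #10 pop 1: in=[-4,2] → [-4,2] (was [-4,-1]); enqueue [3]
  #11 pop 2: in=[-4,4] → [-4,4] (was [-4,2]); enqueue [1]
  #12 pop 0: in=[-4,4] → [-4,2] (was [-4,0]); enqueue [2]
  #13 pop 3: in=[-4,4] → [-4,4] (no change)
  #14 pop 1: in=[-4,4] → [-4,4] (was [-4,2]); enqueue [0,3]
  #15 pop 2: in=[-4,4] → [-4,4] (no change)
  #16 pop 0: in=[-4,4] → [-4,2] (no change)
  #17 pop 3: in=[-4,4] → [-4,4] (no change)

Fixpoint:
  val[0] = [-4,2]
  val[1] = [-4,4]
  val[2] = [-4,4]
  val[3] = [-4,4]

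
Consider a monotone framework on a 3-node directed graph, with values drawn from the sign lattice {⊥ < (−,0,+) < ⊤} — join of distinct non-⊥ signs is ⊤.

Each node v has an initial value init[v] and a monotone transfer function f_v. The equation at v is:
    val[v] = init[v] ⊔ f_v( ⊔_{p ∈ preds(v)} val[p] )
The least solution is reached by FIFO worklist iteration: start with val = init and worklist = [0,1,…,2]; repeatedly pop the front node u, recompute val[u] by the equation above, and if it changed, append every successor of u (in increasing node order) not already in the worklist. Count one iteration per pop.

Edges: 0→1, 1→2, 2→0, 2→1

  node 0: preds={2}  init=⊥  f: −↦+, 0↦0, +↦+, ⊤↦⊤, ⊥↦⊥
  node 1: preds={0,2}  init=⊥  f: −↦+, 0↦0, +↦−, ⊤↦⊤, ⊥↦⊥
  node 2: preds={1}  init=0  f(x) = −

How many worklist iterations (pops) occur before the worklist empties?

6

Trace (6 dequeues):
  [1] u=0 | in 0 | out 0 | prev ⊥ | push {}
  [2] u=1 | in 0 | out 0 | prev ⊥ | push {}
  [3] u=2 | in 0 | out ⊤ | prev 0 | push {0,1}
  [4] u=0 | in ⊤ | out ⊤ | prev 0 | push {}
  [5] u=1 | in ⊤ | out ⊤ | prev 0 | push {2}
  [6] u=2 | in ⊤ | out ⊤ | ==

Converged values:
  [0] ⊤
  [1] ⊤
  [2] ⊤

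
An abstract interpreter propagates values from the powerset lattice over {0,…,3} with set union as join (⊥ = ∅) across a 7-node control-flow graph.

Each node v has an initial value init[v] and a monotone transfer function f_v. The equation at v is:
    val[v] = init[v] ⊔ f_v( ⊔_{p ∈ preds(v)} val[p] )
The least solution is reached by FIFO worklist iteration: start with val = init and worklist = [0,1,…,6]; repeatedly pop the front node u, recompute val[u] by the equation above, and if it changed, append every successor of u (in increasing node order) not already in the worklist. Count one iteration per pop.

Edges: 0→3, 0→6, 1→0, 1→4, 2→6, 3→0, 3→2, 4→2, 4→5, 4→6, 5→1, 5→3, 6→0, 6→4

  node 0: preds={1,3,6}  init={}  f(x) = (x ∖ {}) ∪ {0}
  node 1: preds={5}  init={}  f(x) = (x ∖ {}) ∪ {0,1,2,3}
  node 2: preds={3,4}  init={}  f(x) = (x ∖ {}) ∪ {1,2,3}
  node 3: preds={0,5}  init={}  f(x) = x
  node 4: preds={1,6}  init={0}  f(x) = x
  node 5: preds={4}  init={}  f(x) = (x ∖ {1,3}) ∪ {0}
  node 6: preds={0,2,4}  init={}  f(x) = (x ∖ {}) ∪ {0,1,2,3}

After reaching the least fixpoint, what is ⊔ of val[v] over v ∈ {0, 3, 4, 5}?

{0,1,2,3}

Iteration log — 15 steps:
  step 1. node 0  ⊔preds={}  new={0}  old={}  +wl: 
  step 2. node 1  ⊔preds={}  new={0,1,2,3}  old={}  +wl: 0
  step 3. node 2  ⊔preds={0}  new={0,1,2,3}  old={}  +wl: 
  step 4. node 3  ⊔preds={0}  new={0}  old={}  +wl: 2
  step 5. node 4  ⊔preds={0,1,2,3}  new={0,1,2,3}  old={0}  +wl: 
  step 6. node 5  ⊔preds={0,1,2,3}  new={0,2}  old={}  +wl: 1,3
  step 7. node 6  ⊔preds={0,1,2,3}  new={0,1,2,3}  old={}  +wl: 4
  step 8. node 0  ⊔preds={0,1,2,3}  new={0,1,2,3}  old={0}  +wl: 6
  step 9. node 2  ⊔preds={0,1,2,3}  new={0,1,2,3}  stable
  step 10. node 1  ⊔preds={0,2}  new={0,1,2,3}  stable
  step 11. node 3  ⊔preds={0,1,2,3}  new={0,1,2,3}  old={0}  +wl: 0,2
  step 12. node 4  ⊔preds={0,1,2,3}  new={0,1,2,3}  stable
  step 13. node 6  ⊔preds={0,1,2,3}  new={0,1,2,3}  stable
  step 14. node 0  ⊔preds={0,1,2,3}  new={0,1,2,3}  stable
  step 15. node 2  ⊔preds={0,1,2,3}  new={0,1,2,3}  stable

Least fixpoint reached:
  node 0: {0,1,2,3}
  node 1: {0,1,2,3}
  node 2: {0,1,2,3}
  node 3: {0,1,2,3}
  node 4: {0,1,2,3}
  node 5: {0,2}
  node 6: {0,1,2,3}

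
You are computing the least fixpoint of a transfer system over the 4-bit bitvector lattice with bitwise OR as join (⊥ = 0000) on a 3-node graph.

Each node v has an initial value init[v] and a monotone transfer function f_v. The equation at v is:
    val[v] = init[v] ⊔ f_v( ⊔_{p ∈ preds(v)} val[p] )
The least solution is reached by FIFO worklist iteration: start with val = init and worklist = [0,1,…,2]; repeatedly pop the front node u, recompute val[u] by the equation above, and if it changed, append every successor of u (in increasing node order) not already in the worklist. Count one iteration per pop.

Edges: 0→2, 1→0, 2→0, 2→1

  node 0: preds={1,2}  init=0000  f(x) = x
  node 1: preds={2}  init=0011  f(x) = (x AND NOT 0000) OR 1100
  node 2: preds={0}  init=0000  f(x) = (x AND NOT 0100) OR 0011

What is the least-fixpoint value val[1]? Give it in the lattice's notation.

1111

Worklist (8 pops):
  #1 pop 0: in=0011 → 0011 (was 0000); enqueue []
  #2 pop 1: in=0000 → 1111 (was 0011); enqueue [0]
  #3 pop 2: in=0011 → 0011 (was 0000); enqueue [1]
  #4 pop 0: in=1111 → 1111 (was 0011); enqueue [2]
  #5 pop 1: in=0011 → 1111 (no change)
  #6 pop 2: in=1111 → 1011 (was 0011); enqueue [0,1]
  #7 pop 0: in=1111 → 1111 (no change)
  #8 pop 1: in=1011 → 1111 (no change)

Fixpoint:
  val[0] = 1111
  val[1] = 1111
  val[2] = 1011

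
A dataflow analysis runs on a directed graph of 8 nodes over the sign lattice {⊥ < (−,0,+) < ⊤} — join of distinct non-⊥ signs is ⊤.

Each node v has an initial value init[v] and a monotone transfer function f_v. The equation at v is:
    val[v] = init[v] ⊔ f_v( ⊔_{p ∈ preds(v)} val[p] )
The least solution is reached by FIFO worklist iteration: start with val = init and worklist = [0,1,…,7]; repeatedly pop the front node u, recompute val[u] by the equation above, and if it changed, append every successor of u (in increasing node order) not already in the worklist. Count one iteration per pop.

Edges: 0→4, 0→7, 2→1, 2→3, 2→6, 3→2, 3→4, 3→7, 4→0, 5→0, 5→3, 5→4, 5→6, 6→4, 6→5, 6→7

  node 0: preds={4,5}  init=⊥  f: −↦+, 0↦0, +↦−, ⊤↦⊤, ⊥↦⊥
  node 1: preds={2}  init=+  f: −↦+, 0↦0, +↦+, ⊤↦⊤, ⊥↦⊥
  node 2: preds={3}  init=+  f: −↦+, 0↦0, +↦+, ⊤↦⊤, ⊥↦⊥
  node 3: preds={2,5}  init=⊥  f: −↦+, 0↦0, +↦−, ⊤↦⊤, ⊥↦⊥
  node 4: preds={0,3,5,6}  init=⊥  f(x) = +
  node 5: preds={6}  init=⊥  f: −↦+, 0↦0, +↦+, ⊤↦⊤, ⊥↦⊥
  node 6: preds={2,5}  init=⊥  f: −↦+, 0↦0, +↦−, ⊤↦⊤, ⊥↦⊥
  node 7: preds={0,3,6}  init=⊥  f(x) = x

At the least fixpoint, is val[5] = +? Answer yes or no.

yes

Worklist (17 pops):
  #1 pop 0: in=⊥ → ⊥ (no change)
  #2 pop 1: in=+ → + (no change)
  #3 pop 2: in=⊥ → + (no change)
  #4 pop 3: in=+ → − (was ⊥); enqueue [2]
  #5 pop 4: in=− → + (was ⊥); enqueue [0]
  #6 pop 5: in=⊥ → ⊥ (no change)
  #7 pop 6: in=+ → − (was ⊥); enqueue [4,5]
  #8 pop 7: in=− → − (was ⊥); enqueue []
  #9 pop 2: in=− → + (no change)
  #10 pop 0: in=+ → − (was ⊥); enqueue [7]
  #11 pop 4: in=− → + (no change)
  #12 pop 5: in=− → + (was ⊥); enqueue [0,3,4,6]
  #13 pop 7: in=− → − (no change)
  #14 pop 0: in=+ → − (no change)
  #15 pop 3: in=+ → − (no change)
  #16 pop 4: in=⊤ → + (no change)
  #17 pop 6: in=+ → − (no change)

Fixpoint:
  val[0] = −
  val[1] = +
  val[2] = +
  val[3] = −
  val[4] = +
  val[5] = +
  val[6] = −
  val[7] = −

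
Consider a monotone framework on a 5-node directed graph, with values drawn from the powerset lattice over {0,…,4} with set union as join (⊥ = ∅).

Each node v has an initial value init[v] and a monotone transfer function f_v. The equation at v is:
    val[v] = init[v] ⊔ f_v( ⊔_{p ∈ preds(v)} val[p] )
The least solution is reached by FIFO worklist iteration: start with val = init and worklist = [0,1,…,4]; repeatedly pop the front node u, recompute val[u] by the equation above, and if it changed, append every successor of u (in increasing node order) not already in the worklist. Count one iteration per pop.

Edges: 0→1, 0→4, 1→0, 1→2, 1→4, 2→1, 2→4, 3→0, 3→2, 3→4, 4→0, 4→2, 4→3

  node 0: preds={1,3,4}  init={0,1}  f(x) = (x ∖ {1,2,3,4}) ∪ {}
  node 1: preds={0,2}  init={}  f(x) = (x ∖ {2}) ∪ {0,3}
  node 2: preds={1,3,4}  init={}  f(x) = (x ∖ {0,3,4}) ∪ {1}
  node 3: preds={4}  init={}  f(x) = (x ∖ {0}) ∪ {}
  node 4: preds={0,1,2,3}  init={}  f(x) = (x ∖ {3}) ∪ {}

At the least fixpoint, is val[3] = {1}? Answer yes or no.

Worklist (12 pops):
  #1 pop 0: in={} → {0,1} (no change)
  #2 pop 1: in={0,1} → {0,1,3} (was {}); enqueue [0]
  #3 pop 2: in={0,1,3} → {1} (was {}); enqueue [1]
  #4 pop 3: in={} → {} (no change)
  #5 pop 4: in={0,1,3} → {0,1} (was {}); enqueue [2,3]
  #6 pop 0: in={0,1,3} → {0,1} (no change)
  #7 pop 1: in={0,1} → {0,1,3} (no change)
  #8 pop 2: in={0,1,3} → {1} (no change)
  #9 pop 3: in={0,1} → {1} (was {}); enqueue [0,2,4]
  #10 pop 0: in={0,1,3} → {0,1} (no change)
  #11 pop 2: in={0,1,3} → {1} (no change)
  #12 pop 4: in={0,1,3} → {0,1} (no change)

Fixpoint:
  val[0] = {0,1}
  val[1] = {0,1,3}
  val[2] = {1}
  val[3] = {1}
  val[4] = {0,1}

yes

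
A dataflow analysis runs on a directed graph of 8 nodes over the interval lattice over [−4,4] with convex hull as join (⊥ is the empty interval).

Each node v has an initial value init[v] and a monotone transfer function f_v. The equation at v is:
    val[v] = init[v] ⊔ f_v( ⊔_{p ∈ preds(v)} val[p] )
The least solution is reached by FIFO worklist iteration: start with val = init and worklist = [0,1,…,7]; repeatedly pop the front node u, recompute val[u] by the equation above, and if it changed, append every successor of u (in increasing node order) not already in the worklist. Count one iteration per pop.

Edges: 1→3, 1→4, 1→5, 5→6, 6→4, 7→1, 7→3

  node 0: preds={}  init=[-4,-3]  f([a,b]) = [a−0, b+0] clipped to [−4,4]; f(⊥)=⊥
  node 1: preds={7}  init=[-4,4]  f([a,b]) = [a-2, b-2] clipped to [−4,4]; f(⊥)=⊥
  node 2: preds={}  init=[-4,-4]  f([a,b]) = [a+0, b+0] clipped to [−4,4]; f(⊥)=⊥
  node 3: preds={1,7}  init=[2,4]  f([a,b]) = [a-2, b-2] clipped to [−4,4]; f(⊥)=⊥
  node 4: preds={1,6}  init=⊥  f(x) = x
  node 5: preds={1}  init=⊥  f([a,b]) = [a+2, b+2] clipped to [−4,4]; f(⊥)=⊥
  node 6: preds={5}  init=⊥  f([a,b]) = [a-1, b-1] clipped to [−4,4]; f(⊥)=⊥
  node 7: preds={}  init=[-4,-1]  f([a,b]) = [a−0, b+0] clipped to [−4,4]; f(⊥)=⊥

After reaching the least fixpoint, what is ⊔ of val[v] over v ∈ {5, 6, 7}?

Worklist (9 pops):
  #1 pop 0: in=⊥ → [-4,-3] (no change)
  #2 pop 1: in=[-4,-1] → [-4,4] (no change)
  #3 pop 2: in=⊥ → [-4,-4] (no change)
  #4 pop 3: in=[-4,4] → [-4,4] (was [2,4]); enqueue []
  #5 pop 4: in=[-4,4] → [-4,4] (was ⊥); enqueue []
  #6 pop 5: in=[-4,4] → [-2,4] (was ⊥); enqueue []
  #7 pop 6: in=[-2,4] → [-3,3] (was ⊥); enqueue [4]
  #8 pop 7: in=⊥ → [-4,-1] (no change)
  #9 pop 4: in=[-4,4] → [-4,4] (no change)

Fixpoint:
  val[0] = [-4,-3]
  val[1] = [-4,4]
  val[2] = [-4,-4]
  val[3] = [-4,4]
  val[4] = [-4,4]
  val[5] = [-2,4]
  val[6] = [-3,3]
  val[7] = [-4,-1]

[-4,4]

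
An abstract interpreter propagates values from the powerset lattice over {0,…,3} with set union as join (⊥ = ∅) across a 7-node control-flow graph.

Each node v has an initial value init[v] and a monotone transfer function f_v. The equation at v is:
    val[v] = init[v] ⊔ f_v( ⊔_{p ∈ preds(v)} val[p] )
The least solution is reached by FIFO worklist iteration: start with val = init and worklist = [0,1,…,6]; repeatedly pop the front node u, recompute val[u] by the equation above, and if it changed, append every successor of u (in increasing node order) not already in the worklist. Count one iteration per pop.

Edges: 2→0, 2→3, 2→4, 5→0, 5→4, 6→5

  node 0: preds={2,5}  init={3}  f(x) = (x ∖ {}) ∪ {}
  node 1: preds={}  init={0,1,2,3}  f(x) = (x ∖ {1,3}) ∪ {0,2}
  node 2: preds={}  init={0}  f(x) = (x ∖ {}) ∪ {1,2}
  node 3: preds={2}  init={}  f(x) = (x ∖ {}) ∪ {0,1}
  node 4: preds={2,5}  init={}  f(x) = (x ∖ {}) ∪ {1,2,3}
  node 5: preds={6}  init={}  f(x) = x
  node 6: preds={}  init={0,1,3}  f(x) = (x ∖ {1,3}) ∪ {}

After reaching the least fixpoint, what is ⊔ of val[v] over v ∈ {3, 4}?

Iteration log — 9 steps:
  step 1. node 0  ⊔preds={0}  new={0,3}  old={3}  +wl: 
  step 2. node 1  ⊔preds={}  new={0,1,2,3}  stable
  step 3. node 2  ⊔preds={}  new={0,1,2}  old={0}  +wl: 0
  step 4. node 3  ⊔preds={0,1,2}  new={0,1,2}  old={}  +wl: 
  step 5. node 4  ⊔preds={0,1,2}  new={0,1,2,3}  old={}  +wl: 
  step 6. node 5  ⊔preds={0,1,3}  new={0,1,3}  old={}  +wl: 4
  step 7. node 6  ⊔preds={}  new={0,1,3}  stable
  step 8. node 0  ⊔preds={0,1,2,3}  new={0,1,2,3}  old={0,3}  +wl: 
  step 9. node 4  ⊔preds={0,1,2,3}  new={0,1,2,3}  stable

Least fixpoint reached:
  node 0: {0,1,2,3}
  node 1: {0,1,2,3}
  node 2: {0,1,2}
  node 3: {0,1,2}
  node 4: {0,1,2,3}
  node 5: {0,1,3}
  node 6: {0,1,3}

{0,1,2,3}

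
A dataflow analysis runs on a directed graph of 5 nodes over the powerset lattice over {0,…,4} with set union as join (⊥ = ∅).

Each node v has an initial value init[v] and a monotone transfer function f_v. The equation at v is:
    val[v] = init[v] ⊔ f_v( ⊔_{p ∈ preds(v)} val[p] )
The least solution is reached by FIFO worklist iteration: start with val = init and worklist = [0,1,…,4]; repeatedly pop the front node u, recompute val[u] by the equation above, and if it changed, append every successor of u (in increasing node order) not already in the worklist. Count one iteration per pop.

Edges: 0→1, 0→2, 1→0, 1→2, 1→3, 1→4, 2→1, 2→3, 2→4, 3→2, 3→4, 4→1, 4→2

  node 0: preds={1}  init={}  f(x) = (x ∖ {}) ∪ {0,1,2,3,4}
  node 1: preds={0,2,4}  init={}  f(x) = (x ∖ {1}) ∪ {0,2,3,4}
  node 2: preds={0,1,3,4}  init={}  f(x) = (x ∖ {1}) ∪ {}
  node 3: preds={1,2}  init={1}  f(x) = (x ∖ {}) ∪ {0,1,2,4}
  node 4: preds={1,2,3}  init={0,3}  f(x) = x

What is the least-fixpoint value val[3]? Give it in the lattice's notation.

Iteration log — 8 steps:
  step 1. node 0  ⊔preds={}  new={0,1,2,3,4}  old={}  +wl: 
  step 2. node 1  ⊔preds={0,1,2,3,4}  new={0,2,3,4}  old={}  +wl: 0
  step 3. node 2  ⊔preds={0,1,2,3,4}  new={0,2,3,4}  old={}  +wl: 1
  step 4. node 3  ⊔preds={0,2,3,4}  new={0,1,2,3,4}  old={1}  +wl: 2
  step 5. node 4  ⊔preds={0,1,2,3,4}  new={0,1,2,3,4}  old={0,3}  +wl: 
  step 6. node 0  ⊔preds={0,2,3,4}  new={0,1,2,3,4}  stable
  step 7. node 1  ⊔preds={0,1,2,3,4}  new={0,2,3,4}  stable
  step 8. node 2  ⊔preds={0,1,2,3,4}  new={0,2,3,4}  stable

Least fixpoint reached:
  node 0: {0,1,2,3,4}
  node 1: {0,2,3,4}
  node 2: {0,2,3,4}
  node 3: {0,1,2,3,4}
  node 4: {0,1,2,3,4}

{0,1,2,3,4}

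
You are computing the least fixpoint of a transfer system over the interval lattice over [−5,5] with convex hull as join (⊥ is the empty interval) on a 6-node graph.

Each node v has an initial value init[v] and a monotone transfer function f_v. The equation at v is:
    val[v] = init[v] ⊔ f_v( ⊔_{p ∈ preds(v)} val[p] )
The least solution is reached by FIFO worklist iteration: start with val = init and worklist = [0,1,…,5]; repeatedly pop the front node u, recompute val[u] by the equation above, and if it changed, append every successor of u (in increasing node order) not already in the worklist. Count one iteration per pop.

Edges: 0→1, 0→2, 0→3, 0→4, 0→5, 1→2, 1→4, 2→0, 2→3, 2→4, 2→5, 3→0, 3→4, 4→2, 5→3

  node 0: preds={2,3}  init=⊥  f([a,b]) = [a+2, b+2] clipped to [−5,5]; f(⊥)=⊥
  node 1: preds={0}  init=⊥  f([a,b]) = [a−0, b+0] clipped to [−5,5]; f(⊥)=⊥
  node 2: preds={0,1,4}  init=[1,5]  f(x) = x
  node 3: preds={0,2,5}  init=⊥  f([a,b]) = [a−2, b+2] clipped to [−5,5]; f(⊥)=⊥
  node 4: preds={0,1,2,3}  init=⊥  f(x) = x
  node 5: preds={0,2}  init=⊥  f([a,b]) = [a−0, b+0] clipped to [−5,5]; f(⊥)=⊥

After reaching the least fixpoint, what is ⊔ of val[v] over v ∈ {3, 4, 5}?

Iteration log — 27 steps:
  step 1. node 0  ⊔preds=[1,5]  new=[3,5]  old=⊥  +wl: 
  step 2. node 1  ⊔preds=[3,5]  new=[3,5]  old=⊥  +wl: 
  step 3. node 2  ⊔preds=[3,5]  new=[1,5]  stable
  step 4. node 3  ⊔preds=[1,5]  new=[-1,5]  old=⊥  +wl: 0
  step 5. node 4  ⊔preds=[-1,5]  new=[-1,5]  old=⊥  +wl: 2
  step 6. node 5  ⊔preds=[1,5]  new=[1,5]  old=⊥  +wl: 3
  step 7. node 0  ⊔preds=[-1,5]  new=[1,5]  old=[3,5]  +wl: 1,4,5
  step 8. node 2  ⊔preds=[-1,5]  new=[-1,5]  old=[1,5]  +wl: 0
  step 9. node 3  ⊔preds=[-1,5]  new=[-3,5]  old=[-1,5]  +wl: 
  step 10. node 1  ⊔preds=[1,5]  new=[1,5]  old=[3,5]  +wl: 2
  step 11. node 4  ⊔preds=[-3,5]  new=[-3,5]  old=[-1,5]  +wl: 
  step 12. node 5  ⊔preds=[-1,5]  new=[-1,5]  old=[1,5]  +wl: 3
  step 13. node 0  ⊔preds=[-3,5]  new=[-1,5]  old=[1,5]  +wl: 1,4,5
  step 14. node 2  ⊔preds=[-3,5]  new=[-3,5]  old=[-1,5]  +wl: 0
  step 15. node 3  ⊔preds=[-3,5]  new=[-5,5]  old=[-3,5]  +wl: 
  step 16. node 1  ⊔preds=[-1,5]  new=[-1,5]  old=[1,5]  +wl: 2
  step 17. node 4  ⊔preds=[-5,5]  new=[-5,5]  old=[-3,5]  +wl: 
  step 18. node 5  ⊔preds=[-3,5]  new=[-3,5]  old=[-1,5]  +wl: 3
  step 19. node 0  ⊔preds=[-5,5]  new=[-3,5]  old=[-1,5]  +wl: 1,4,5
  step 20. node 2  ⊔preds=[-5,5]  new=[-5,5]  old=[-3,5]  +wl: 0
  step 21. node 3  ⊔preds=[-5,5]  new=[-5,5]  stable
  step 22. node 1  ⊔preds=[-3,5]  new=[-3,5]  old=[-1,5]  +wl: 2
  step 23. node 4  ⊔preds=[-5,5]  new=[-5,5]  stable
  step 24. node 5  ⊔preds=[-5,5]  new=[-5,5]  old=[-3,5]  +wl: 3
  step 25. node 0  ⊔preds=[-5,5]  new=[-3,5]  stable
  step 26. node 2  ⊔preds=[-5,5]  new=[-5,5]  stable
  step 27. node 3  ⊔preds=[-5,5]  new=[-5,5]  stable

Least fixpoint reached:
  node 0: [-3,5]
  node 1: [-3,5]
  node 2: [-5,5]
  node 3: [-5,5]
  node 4: [-5,5]
  node 5: [-5,5]

[-5,5]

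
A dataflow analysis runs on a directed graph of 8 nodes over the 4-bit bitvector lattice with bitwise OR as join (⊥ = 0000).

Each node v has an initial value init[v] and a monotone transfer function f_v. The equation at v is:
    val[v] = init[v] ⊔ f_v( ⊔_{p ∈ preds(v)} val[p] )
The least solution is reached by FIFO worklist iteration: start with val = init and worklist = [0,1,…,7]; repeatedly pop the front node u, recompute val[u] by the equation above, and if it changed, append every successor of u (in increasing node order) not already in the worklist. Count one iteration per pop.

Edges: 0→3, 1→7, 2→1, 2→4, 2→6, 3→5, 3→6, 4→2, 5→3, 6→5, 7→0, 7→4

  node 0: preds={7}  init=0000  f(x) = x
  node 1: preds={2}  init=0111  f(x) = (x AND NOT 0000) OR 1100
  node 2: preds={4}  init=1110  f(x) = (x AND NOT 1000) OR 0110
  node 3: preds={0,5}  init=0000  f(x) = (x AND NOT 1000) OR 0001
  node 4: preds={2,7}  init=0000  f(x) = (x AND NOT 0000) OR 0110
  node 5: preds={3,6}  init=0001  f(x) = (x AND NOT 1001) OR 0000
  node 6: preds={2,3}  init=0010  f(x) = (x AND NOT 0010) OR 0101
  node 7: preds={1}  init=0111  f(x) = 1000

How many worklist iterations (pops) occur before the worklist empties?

Worklist (16 pops):
  #1 pop 0: in=0111 → 0111 (was 0000); enqueue []
  #2 pop 1: in=1110 → 1111 (was 0111); enqueue []
  #3 pop 2: in=0000 → 1110 (no change)
  #4 pop 3: in=0111 → 0111 (was 0000); enqueue []
  #5 pop 4: in=1111 → 1111 (was 0000); enqueue [2]
  #6 pop 5: in=0111 → 0111 (was 0001); enqueue [3]
  #7 pop 6: in=1111 → 1111 (was 0010); enqueue [5]
  #8 pop 7: in=1111 → 1111 (was 0111); enqueue [0,4]
  #9 pop 2: in=1111 → 1111 (was 1110); enqueue [1,6]
  #10 pop 3: in=0111 → 0111 (no change)
  #11 pop 5: in=1111 → 0111 (no change)
  #12 pop 0: in=1111 → 1111 (was 0111); enqueue [3]
  #13 pop 4: in=1111 → 1111 (no change)
  #14 pop 1: in=1111 → 1111 (no change)
  #15 pop 6: in=1111 → 1111 (no change)
  #16 pop 3: in=1111 → 0111 (no change)

Fixpoint:
  val[0] = 1111
  val[1] = 1111
  val[2] = 1111
  val[3] = 0111
  val[4] = 1111
  val[5] = 0111
  val[6] = 1111
  val[7] = 1111

16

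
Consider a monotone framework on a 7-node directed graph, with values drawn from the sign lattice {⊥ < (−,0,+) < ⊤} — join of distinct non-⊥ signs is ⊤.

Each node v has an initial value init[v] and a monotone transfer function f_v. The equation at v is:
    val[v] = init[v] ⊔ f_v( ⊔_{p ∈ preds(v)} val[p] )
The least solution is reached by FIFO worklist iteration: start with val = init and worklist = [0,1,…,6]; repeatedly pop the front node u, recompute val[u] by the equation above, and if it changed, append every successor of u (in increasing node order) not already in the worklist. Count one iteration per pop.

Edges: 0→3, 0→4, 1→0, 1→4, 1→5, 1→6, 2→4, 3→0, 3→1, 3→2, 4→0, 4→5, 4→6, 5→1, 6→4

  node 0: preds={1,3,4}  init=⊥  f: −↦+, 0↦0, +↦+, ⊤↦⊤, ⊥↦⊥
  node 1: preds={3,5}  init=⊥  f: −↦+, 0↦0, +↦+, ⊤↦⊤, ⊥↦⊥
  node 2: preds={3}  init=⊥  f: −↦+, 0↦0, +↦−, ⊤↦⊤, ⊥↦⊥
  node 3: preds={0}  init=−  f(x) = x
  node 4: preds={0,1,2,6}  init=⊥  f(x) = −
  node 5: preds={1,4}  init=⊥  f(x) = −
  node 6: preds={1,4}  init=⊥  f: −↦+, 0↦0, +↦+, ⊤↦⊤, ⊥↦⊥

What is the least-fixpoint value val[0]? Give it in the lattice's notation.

Worklist (15 pops):
  #1 pop 0: in=− → + (was ⊥); enqueue []
  #2 pop 1: in=− → + (was ⊥); enqueue [0]
  #3 pop 2: in=− → + (was ⊥); enqueue []
  #4 pop 3: in=+ → ⊤ (was −); enqueue [1,2]
  #5 pop 4: in=+ → − (was ⊥); enqueue []
  #6 pop 5: in=⊤ → − (was ⊥); enqueue []
  #7 pop 6: in=⊤ → ⊤ (was ⊥); enqueue [4]
  #8 pop 0: in=⊤ → ⊤ (was +); enqueue [3]
  #9 pop 1: in=⊤ → ⊤ (was +); enqueue [0,5,6]
  #10 pop 2: in=⊤ → ⊤ (was +); enqueue []
  #11 pop 4: in=⊤ → − (no change)
  #12 pop 3: in=⊤ → ⊤ (no change)
  #13 pop 0: in=⊤ → ⊤ (no change)
  #14 pop 5: in=⊤ → − (no change)
  #15 pop 6: in=⊤ → ⊤ (no change)

Fixpoint:
  val[0] = ⊤
  val[1] = ⊤
  val[2] = ⊤
  val[3] = ⊤
  val[4] = −
  val[5] = −
  val[6] = ⊤

⊤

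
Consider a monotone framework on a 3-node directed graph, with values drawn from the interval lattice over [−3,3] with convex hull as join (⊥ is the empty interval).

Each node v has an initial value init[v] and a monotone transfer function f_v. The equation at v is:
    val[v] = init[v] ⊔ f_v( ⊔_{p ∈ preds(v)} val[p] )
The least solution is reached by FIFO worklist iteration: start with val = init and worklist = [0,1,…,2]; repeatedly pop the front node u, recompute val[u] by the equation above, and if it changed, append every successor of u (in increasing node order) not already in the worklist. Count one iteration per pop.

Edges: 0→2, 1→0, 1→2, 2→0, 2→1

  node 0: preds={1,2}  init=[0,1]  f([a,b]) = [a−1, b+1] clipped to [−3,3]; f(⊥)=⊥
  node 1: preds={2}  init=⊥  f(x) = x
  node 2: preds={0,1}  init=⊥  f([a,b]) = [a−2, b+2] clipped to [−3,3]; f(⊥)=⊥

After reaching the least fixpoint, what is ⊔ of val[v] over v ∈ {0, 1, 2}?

Trace (10 dequeues):
  [1] u=0 | in ⊥ | out [0,1] | ==
  [2] u=1 | in ⊥ | out ⊥ | ==
  [3] u=2 | in [0,1] | out [-2,3] | prev ⊥ | push {0,1}
  [4] u=0 | in [-2,3] | out [-3,3] | prev [0,1] | push {2}
  [5] u=1 | in [-2,3] | out [-2,3] | prev ⊥ | push {0}
  [6] u=2 | in [-3,3] | out [-3,3] | prev [-2,3] | push {1}
  [7] u=0 | in [-3,3] | out [-3,3] | ==
  [8] u=1 | in [-3,3] | out [-3,3] | prev [-2,3] | push {0,2}
  [9] u=0 | in [-3,3] | out [-3,3] | ==
  [10] u=2 | in [-3,3] | out [-3,3] | ==

Converged values:
  [0] [-3,3]
  [1] [-3,3]
  [2] [-3,3]

[-3,3]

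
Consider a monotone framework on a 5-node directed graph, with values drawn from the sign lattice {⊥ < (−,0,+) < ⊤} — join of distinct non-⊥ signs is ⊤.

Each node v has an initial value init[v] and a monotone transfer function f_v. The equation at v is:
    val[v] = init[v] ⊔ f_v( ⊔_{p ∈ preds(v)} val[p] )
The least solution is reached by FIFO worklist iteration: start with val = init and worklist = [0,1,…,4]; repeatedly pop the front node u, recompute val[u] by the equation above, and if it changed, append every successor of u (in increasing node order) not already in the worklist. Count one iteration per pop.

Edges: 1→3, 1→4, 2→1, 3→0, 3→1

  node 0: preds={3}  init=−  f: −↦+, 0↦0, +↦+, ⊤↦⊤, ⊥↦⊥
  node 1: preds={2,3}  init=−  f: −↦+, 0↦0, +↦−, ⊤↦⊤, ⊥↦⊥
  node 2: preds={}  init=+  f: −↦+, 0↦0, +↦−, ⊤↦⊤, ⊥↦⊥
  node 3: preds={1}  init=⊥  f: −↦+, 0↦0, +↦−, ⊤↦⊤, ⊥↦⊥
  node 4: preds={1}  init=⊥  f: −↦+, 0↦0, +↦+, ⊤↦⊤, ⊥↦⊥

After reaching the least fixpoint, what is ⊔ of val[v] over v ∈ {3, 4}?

+

Trace (7 dequeues):
  [1] u=0 | in ⊥ | out − | ==
  [2] u=1 | in + | out − | ==
  [3] u=2 | in ⊥ | out + | ==
  [4] u=3 | in − | out + | prev ⊥ | push {0,1}
  [5] u=4 | in − | out + | prev ⊥ | push {}
  [6] u=0 | in + | out ⊤ | prev − | push {}
  [7] u=1 | in + | out − | ==

Converged values:
  [0] ⊤
  [1] −
  [2] +
  [3] +
  [4] +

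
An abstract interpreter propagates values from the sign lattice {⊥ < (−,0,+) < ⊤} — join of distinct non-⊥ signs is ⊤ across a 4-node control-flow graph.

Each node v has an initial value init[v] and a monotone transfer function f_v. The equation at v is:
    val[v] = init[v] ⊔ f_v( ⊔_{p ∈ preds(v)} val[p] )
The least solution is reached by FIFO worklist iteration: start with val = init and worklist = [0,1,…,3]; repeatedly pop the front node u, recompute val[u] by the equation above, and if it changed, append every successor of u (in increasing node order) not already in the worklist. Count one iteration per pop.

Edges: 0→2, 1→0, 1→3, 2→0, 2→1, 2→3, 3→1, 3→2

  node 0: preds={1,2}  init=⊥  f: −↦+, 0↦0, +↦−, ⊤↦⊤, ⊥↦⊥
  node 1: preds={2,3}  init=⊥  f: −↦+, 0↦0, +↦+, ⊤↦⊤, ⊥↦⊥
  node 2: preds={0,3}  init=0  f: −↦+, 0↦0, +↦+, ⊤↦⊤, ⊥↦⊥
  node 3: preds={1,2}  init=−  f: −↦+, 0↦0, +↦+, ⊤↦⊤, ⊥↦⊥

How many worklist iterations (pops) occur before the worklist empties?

Trace (7 dequeues):
  [1] u=0 | in 0 | out 0 | prev ⊥ | push {}
  [2] u=1 | in ⊤ | out ⊤ | prev ⊥ | push {0}
  [3] u=2 | in ⊤ | out ⊤ | prev 0 | push {1}
  [4] u=3 | in ⊤ | out ⊤ | prev − | push {2}
  [5] u=0 | in ⊤ | out ⊤ | prev 0 | push {}
  [6] u=1 | in ⊤ | out ⊤ | ==
  [7] u=2 | in ⊤ | out ⊤ | ==

Converged values:
  [0] ⊤
  [1] ⊤
  [2] ⊤
  [3] ⊤

7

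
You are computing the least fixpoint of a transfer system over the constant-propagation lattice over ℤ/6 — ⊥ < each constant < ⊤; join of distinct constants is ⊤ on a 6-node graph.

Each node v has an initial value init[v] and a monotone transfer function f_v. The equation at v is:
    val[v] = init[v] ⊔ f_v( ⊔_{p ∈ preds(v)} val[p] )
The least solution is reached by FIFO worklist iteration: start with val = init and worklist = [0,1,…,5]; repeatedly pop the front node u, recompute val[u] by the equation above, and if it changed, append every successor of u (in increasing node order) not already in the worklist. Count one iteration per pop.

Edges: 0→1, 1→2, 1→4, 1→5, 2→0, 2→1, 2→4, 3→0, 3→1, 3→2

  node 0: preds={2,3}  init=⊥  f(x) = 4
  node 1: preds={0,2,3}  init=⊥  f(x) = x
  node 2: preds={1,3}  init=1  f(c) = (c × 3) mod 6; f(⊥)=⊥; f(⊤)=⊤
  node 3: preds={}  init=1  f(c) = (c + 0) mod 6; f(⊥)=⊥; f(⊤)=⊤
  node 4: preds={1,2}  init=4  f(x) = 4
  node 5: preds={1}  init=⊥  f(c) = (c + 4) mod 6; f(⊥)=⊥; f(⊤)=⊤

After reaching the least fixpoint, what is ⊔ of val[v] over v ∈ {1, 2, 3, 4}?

⊤

Worklist (8 pops):
  #1 pop 0: in=1 → 4 (was ⊥); enqueue []
  #2 pop 1: in=⊤ → ⊤ (was ⊥); enqueue []
  #3 pop 2: in=⊤ → ⊤ (was 1); enqueue [0,1]
  #4 pop 3: in=⊥ → 1 (no change)
  #5 pop 4: in=⊤ → 4 (no change)
  #6 pop 5: in=⊤ → ⊤ (was ⊥); enqueue []
  #7 pop 0: in=⊤ → 4 (no change)
  #8 pop 1: in=⊤ → ⊤ (no change)

Fixpoint:
  val[0] = 4
  val[1] = ⊤
  val[2] = ⊤
  val[3] = 1
  val[4] = 4
  val[5] = ⊤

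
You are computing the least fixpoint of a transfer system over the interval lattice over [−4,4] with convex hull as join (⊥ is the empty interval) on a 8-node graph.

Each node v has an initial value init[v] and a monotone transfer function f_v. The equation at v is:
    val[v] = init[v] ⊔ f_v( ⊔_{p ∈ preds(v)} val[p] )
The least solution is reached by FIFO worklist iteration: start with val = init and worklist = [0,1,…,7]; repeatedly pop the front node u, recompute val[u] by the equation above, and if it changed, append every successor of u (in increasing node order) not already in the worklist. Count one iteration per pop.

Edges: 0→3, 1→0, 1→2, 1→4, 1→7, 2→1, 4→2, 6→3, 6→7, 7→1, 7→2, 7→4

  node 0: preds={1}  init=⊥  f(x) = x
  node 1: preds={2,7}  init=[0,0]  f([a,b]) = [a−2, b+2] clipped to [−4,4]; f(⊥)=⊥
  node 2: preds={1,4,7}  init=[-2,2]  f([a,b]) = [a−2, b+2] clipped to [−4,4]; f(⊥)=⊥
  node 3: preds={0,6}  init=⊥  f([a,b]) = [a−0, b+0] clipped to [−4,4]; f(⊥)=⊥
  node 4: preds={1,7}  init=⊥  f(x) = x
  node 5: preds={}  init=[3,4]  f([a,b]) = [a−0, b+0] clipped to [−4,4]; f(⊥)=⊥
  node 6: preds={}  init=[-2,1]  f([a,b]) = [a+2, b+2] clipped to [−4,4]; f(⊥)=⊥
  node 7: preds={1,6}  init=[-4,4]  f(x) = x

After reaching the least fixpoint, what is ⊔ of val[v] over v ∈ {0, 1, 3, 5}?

[-4,4]

Iteration log — 12 steps:
  step 1. node 0  ⊔preds=[0,0]  new=[0,0]  old=⊥  +wl: 
  step 2. node 1  ⊔preds=[-4,4]  new=[-4,4]  old=[0,0]  +wl: 0
  step 3. node 2  ⊔preds=[-4,4]  new=[-4,4]  old=[-2,2]  +wl: 1
  step 4. node 3  ⊔preds=[-2,1]  new=[-2,1]  old=⊥  +wl: 
  step 5. node 4  ⊔preds=[-4,4]  new=[-4,4]  old=⊥  +wl: 2
  step 6. node 5  ⊔preds=⊥  new=[3,4]  stable
  step 7. node 6  ⊔preds=⊥  new=[-2,1]  stable
  step 8. node 7  ⊔preds=[-4,4]  new=[-4,4]  stable
  step 9. node 0  ⊔preds=[-4,4]  new=[-4,4]  old=[0,0]  +wl: 3
  step 10. node 1  ⊔preds=[-4,4]  new=[-4,4]  stable
  step 11. node 2  ⊔preds=[-4,4]  new=[-4,4]  stable
  step 12. node 3  ⊔preds=[-4,4]  new=[-4,4]  old=[-2,1]  +wl: 

Least fixpoint reached:
  node 0: [-4,4]
  node 1: [-4,4]
  node 2: [-4,4]
  node 3: [-4,4]
  node 4: [-4,4]
  node 5: [3,4]
  node 6: [-2,1]
  node 7: [-4,4]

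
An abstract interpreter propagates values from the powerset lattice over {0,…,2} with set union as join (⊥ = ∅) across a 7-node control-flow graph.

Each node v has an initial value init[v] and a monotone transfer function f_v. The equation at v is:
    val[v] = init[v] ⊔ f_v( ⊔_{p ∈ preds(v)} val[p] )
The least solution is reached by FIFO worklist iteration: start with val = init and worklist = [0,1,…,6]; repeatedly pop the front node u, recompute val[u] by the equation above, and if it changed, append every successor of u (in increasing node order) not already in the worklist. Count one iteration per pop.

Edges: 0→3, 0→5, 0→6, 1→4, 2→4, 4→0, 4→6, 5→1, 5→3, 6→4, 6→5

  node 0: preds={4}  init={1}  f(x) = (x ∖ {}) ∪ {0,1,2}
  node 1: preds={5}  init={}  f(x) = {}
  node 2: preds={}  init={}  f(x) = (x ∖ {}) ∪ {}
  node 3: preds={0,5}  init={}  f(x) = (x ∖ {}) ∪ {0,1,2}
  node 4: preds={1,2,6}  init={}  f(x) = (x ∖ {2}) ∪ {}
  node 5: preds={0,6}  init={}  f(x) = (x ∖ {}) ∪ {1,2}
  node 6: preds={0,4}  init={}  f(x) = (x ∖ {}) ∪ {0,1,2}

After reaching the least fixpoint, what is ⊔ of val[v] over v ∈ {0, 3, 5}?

{0,1,2}

Iteration log — 13 steps:
  step 1. node 0  ⊔preds={}  new={0,1,2}  old={1}  +wl: 
  step 2. node 1  ⊔preds={}  new={}  stable
  step 3. node 2  ⊔preds={}  new={}  stable
  step 4. node 3  ⊔preds={0,1,2}  new={0,1,2}  old={}  +wl: 
  step 5. node 4  ⊔preds={}  new={}  stable
  step 6. node 5  ⊔preds={0,1,2}  new={0,1,2}  old={}  +wl: 1,3
  step 7. node 6  ⊔preds={0,1,2}  new={0,1,2}  old={}  +wl: 4,5
  step 8. node 1  ⊔preds={0,1,2}  new={}  stable
  step 9. node 3  ⊔preds={0,1,2}  new={0,1,2}  stable
  step 10. node 4  ⊔preds={0,1,2}  new={0,1}  old={}  +wl: 0,6
  step 11. node 5  ⊔preds={0,1,2}  new={0,1,2}  stable
  step 12. node 0  ⊔preds={0,1}  new={0,1,2}  stable
  step 13. node 6  ⊔preds={0,1,2}  new={0,1,2}  stable

Least fixpoint reached:
  node 0: {0,1,2}
  node 1: {}
  node 2: {}
  node 3: {0,1,2}
  node 4: {0,1}
  node 5: {0,1,2}
  node 6: {0,1,2}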